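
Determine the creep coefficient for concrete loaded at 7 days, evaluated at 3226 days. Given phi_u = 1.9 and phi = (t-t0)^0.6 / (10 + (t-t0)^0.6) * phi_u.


dt = 3226 - 7 = 3219
phi = 3219^0.6 / (10 + 3219^0.6) * 1.9
= 1.762

1.762


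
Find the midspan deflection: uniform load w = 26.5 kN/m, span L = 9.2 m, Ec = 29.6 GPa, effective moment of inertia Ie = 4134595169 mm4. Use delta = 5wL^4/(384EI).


Convert: L = 9.2 m = 9200 mm, Ec = 29.6 GPa = 29600 MPa
delta = 5 * 26.5 * 9200^4 / (384 * 29600 * 4134595169)
= 20.2 mm

20.2


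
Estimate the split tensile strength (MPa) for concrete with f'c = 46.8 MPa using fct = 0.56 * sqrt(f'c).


fct = 0.56 * sqrt(46.8)
= 0.56 * 6.841
= 3.831 MPa

3.831


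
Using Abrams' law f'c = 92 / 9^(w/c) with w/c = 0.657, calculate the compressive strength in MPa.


f'c = 92 / 9^0.657
= 92 / 4.236
= 21.72 MPa

21.72


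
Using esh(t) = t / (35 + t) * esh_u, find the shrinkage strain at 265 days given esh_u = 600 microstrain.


esh(265) = 265 / (35 + 265) * 600
= 265 / 300 * 600
= 530.0 microstrain

530.0


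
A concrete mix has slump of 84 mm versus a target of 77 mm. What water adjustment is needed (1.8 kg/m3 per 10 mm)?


Difference = 77 - 84 = -7 mm
Water adjustment = -7 * 1.8 / 10 = -1.3 kg/m3

-1.3


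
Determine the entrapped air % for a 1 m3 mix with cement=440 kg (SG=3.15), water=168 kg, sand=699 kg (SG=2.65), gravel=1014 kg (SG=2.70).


Vol cement = 440 / (3.15 * 1000) = 0.139683 m3
Vol water = 168 / 1000 = 0.168 m3
Vol sand = 699 / (2.65 * 1000) = 0.263774 m3
Vol gravel = 1014 / (2.70 * 1000) = 0.375556 m3
Total solid + water volume = 0.947012 m3
Air = (1 - 0.947012) * 100 = 5.3%

5.3


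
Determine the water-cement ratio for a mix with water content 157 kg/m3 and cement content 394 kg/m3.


w/c = water / cement
w/c = 157 / 394 = 0.398

0.398


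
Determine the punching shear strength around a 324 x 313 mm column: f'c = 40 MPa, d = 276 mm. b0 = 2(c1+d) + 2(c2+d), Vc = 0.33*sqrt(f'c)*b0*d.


b0 = 2*(324 + 276) + 2*(313 + 276) = 2378 mm
Vc = 0.33 * sqrt(40) * 2378 * 276 / 1000
= 1369.82 kN

1369.82


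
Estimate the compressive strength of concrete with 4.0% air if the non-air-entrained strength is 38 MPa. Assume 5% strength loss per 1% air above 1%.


Strength loss = (4.0 - 1) * 5 = 15.0%
f'c = 38 * (1 - 15.0/100)
= 32.3 MPa

32.3


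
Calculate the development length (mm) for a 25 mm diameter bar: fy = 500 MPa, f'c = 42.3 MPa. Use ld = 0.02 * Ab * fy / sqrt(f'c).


Ab = pi * 25^2 / 4 = 490.874 mm2
ld = 0.02 * 490.874 * 500 / sqrt(42.3)
= 754.7 mm

754.7


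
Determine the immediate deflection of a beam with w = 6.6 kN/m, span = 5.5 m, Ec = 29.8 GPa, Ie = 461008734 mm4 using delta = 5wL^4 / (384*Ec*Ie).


Convert: L = 5.5 m = 5500 mm, Ec = 29.8 GPa = 29800 MPa
delta = 5 * 6.6 * 5500^4 / (384 * 29800 * 461008734)
= 5.72 mm

5.72


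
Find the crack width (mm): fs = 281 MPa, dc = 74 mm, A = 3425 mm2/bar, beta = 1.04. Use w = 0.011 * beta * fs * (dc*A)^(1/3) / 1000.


w = 0.011 * beta * fs * (dc * A)^(1/3) / 1000
= 0.011 * 1.04 * 281 * (74 * 3425)^(1/3) / 1000
= 0.203 mm

0.203


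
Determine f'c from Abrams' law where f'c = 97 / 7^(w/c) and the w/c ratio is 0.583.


f'c = 97 / 7^0.583
= 97 / 3.11
= 31.19 MPa

31.19


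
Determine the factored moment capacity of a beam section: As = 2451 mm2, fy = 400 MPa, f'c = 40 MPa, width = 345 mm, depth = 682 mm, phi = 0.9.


a = As * fy / (0.85 * f'c * b)
= 2451 * 400 / (0.85 * 40 * 345)
= 83.5806 mm
Mn = As * fy * (d - a/2) / 10^6
= 627.6616 kN-m
phi*Mn = 0.9 * 627.6616 = 564.9 kN-m

564.9


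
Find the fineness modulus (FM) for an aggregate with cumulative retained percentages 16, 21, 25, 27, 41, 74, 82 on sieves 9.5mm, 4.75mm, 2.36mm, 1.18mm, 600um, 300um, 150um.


FM = sum(cumulative % retained) / 100
= 286 / 100
= 2.86

2.86


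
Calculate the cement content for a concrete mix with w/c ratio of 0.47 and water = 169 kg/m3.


Cement = water / (w/c)
= 169 / 0.47
= 359.6 kg/m3

359.6


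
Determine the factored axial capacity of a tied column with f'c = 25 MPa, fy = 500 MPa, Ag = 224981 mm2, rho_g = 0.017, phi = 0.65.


Ast = rho * Ag = 0.017 * 224981 = 3824.677 mm2
phi*Pn = 0.65 * 0.80 * (0.85 * 25 * (224981 - 3824.677) + 500 * 3824.677) / 1000
= 3438.19 kN

3438.19


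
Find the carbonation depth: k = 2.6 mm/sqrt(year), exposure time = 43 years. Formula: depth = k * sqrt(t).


depth = k * sqrt(t)
= 2.6 * sqrt(43)
= 17.05 mm

17.05


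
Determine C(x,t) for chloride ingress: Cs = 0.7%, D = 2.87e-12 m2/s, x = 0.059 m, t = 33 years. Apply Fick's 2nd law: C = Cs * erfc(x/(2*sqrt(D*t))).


t_seconds = 33 * 365.25 * 24 * 3600 = 1041400800.0 s
arg = 0.059 / (2 * sqrt(2.87e-12 * 1041400800.0))
= 0.5396
erfc(0.5396) = 0.4454
C = 0.7 * 0.4454 = 0.3118%

0.3118


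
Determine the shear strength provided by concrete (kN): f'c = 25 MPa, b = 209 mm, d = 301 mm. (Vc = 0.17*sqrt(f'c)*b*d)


Vc = 0.17 * sqrt(25) * 209 * 301 / 1000
= 53.47 kN

53.47


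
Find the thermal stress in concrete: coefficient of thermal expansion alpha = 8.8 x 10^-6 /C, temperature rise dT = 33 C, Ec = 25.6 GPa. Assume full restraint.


sigma = alpha * dT * Ec
= 8.8e-6 * 33 * 25.6 * 1000
= 7.434 MPa

7.434


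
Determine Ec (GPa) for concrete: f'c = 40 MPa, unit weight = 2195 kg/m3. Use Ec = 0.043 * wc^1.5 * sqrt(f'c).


Ec = 0.043 * 2195^1.5 * sqrt(40) / 1000
= 27.97 GPa

27.97


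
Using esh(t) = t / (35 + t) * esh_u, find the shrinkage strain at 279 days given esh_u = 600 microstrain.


esh(279) = 279 / (35 + 279) * 600
= 279 / 314 * 600
= 533.1 microstrain

533.1


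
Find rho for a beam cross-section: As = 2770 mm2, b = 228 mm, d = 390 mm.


rho = As / (b * d)
= 2770 / (228 * 390)
= 0.0312

0.0312


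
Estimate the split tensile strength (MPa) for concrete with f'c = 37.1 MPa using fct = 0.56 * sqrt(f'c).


fct = 0.56 * sqrt(37.1)
= 0.56 * 6.091
= 3.411 MPa

3.411


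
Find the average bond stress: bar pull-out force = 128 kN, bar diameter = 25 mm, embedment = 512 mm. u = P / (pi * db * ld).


u = P / (pi * db * ld)
= 128 * 1000 / (pi * 25 * 512)
= 3.183 MPa

3.183


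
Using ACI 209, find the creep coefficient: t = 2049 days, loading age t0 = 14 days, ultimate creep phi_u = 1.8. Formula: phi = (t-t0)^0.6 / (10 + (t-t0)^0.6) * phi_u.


dt = 2049 - 14 = 2035
phi = 2035^0.6 / (10 + 2035^0.6) * 1.8
= 1.631

1.631


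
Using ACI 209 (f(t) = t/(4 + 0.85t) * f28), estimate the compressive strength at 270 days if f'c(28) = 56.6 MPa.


f(270) = 270 / (4 + 0.85 * 270) * 56.6
= 270 / 233.5 * 56.6
= 65.45 MPa

65.45


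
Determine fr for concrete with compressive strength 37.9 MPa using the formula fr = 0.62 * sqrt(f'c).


fr = 0.62 * sqrt(37.9)
= 3.817 MPa

3.817


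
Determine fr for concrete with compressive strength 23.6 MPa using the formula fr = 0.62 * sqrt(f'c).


fr = 0.62 * sqrt(23.6)
= 3.012 MPa

3.012


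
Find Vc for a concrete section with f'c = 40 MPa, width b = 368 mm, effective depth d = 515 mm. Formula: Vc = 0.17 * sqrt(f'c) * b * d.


Vc = 0.17 * sqrt(40) * 368 * 515 / 1000
= 203.77 kN

203.77


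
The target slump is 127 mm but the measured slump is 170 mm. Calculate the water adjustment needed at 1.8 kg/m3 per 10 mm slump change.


Difference = 127 - 170 = -43 mm
Water adjustment = -43 * 1.8 / 10 = -7.7 kg/m3

-7.7


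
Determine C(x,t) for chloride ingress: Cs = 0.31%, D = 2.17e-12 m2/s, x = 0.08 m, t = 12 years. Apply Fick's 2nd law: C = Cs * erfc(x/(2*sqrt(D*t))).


t_seconds = 12 * 365.25 * 24 * 3600 = 378691200.0 s
arg = 0.08 / (2 * sqrt(2.17e-12 * 378691200.0))
= 1.3954
erfc(1.3954) = 0.0485
C = 0.31 * 0.0485 = 0.015%

0.015


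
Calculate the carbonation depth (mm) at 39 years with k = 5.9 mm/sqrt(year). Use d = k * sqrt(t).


depth = k * sqrt(t)
= 5.9 * sqrt(39)
= 36.85 mm

36.85


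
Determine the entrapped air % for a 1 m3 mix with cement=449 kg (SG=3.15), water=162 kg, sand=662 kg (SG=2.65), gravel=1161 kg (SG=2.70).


Vol cement = 449 / (3.15 * 1000) = 0.14254 m3
Vol water = 162 / 1000 = 0.162 m3
Vol sand = 662 / (2.65 * 1000) = 0.249811 m3
Vol gravel = 1161 / (2.70 * 1000) = 0.43 m3
Total solid + water volume = 0.984351 m3
Air = (1 - 0.984351) * 100 = 1.56%

1.56


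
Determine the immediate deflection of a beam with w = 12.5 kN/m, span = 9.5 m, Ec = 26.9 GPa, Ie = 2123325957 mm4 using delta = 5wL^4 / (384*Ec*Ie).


Convert: L = 9.5 m = 9500 mm, Ec = 26.9 GPa = 26900 MPa
delta = 5 * 12.5 * 9500^4 / (384 * 26900 * 2123325957)
= 23.21 mm

23.21


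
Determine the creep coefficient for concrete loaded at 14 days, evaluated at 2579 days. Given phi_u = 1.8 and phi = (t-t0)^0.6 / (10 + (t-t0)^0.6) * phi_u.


dt = 2579 - 14 = 2565
phi = 2565^0.6 / (10 + 2565^0.6) * 1.8
= 1.651

1.651


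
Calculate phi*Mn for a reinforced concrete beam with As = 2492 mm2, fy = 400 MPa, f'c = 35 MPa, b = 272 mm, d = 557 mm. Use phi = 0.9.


a = As * fy / (0.85 * f'c * b)
= 2492 * 400 / (0.85 * 35 * 272)
= 123.1834 mm
Mn = As * fy * (d - a/2) / 10^6
= 493.823 kN-m
phi*Mn = 0.9 * 493.823 = 444.44 kN-m

444.44


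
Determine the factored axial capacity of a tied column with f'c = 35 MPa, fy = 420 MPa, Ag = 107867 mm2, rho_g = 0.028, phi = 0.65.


Ast = rho * Ag = 0.028 * 107867 = 3020.276 mm2
phi*Pn = 0.65 * 0.80 * (0.85 * 35 * (107867 - 3020.276) + 420 * 3020.276) / 1000
= 2281.61 kN

2281.61


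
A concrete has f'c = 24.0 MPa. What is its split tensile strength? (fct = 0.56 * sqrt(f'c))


fct = 0.56 * sqrt(24.0)
= 0.56 * 4.899
= 2.743 MPa

2.743


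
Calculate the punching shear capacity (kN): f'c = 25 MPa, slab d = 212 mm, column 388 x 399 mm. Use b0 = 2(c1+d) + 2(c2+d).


b0 = 2*(388 + 212) + 2*(399 + 212) = 2422 mm
Vc = 0.33 * sqrt(25) * 2422 * 212 / 1000
= 847.22 kN

847.22


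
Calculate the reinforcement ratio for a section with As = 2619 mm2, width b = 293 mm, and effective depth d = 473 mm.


rho = As / (b * d)
= 2619 / (293 * 473)
= 0.0189

0.0189


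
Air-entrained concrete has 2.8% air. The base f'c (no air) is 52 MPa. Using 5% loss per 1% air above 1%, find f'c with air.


Strength loss = (2.8 - 1) * 5 = 9.0%
f'c = 52 * (1 - 9.0/100)
= 47.32 MPa

47.32


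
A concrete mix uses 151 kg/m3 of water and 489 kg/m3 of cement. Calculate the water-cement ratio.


w/c = water / cement
w/c = 151 / 489 = 0.309

0.309


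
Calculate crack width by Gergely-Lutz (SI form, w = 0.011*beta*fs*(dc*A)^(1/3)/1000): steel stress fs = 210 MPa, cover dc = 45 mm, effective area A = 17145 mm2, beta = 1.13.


w = 0.011 * beta * fs * (dc * A)^(1/3) / 1000
= 0.011 * 1.13 * 210 * (45 * 17145)^(1/3) / 1000
= 0.239 mm

0.239


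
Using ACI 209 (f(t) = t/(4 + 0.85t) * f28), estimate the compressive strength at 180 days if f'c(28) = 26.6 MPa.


f(180) = 180 / (4 + 0.85 * 180) * 26.6
= 180 / 157.0 * 26.6
= 30.5 MPa

30.5


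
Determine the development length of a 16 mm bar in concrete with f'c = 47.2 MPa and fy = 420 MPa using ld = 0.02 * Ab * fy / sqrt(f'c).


Ab = pi * 16^2 / 4 = 201.062 mm2
ld = 0.02 * 201.062 * 420 / sqrt(47.2)
= 245.8 mm

245.8


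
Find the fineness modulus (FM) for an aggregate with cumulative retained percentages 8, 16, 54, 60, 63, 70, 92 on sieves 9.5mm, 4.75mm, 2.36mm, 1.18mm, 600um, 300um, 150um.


FM = sum(cumulative % retained) / 100
= 363 / 100
= 3.63

3.63


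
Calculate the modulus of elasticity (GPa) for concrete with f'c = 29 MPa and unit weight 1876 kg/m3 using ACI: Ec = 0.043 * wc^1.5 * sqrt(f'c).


Ec = 0.043 * 1876^1.5 * sqrt(29) / 1000
= 18.82 GPa

18.82


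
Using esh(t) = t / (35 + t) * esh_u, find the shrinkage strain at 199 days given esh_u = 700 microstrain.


esh(199) = 199 / (35 + 199) * 700
= 199 / 234 * 700
= 595.3 microstrain

595.3


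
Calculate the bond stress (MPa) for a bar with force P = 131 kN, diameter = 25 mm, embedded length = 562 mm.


u = P / (pi * db * ld)
= 131 * 1000 / (pi * 25 * 562)
= 2.968 MPa

2.968


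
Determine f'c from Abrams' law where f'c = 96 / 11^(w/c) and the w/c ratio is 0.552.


f'c = 96 / 11^0.552
= 96 / 3.757
= 25.55 MPa

25.55


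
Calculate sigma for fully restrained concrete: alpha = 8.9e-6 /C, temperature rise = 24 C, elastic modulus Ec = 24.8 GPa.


sigma = alpha * dT * Ec
= 8.9e-6 * 24 * 24.8 * 1000
= 5.297 MPa

5.297


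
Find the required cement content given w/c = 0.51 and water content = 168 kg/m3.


Cement = water / (w/c)
= 168 / 0.51
= 329.4 kg/m3

329.4


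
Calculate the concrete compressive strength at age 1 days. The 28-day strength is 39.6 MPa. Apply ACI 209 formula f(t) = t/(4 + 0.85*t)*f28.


f(1) = 1 / (4 + 0.85 * 1) * 39.6
= 1 / 4.85 * 39.6
= 8.16 MPa

8.16


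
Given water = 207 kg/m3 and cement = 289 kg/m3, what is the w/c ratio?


w/c = water / cement
w/c = 207 / 289 = 0.716

0.716


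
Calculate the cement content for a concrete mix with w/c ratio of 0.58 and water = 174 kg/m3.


Cement = water / (w/c)
= 174 / 0.58
= 300.0 kg/m3

300.0


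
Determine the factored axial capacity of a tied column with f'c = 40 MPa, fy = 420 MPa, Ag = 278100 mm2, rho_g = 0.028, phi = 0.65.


Ast = rho * Ag = 0.028 * 278100 = 7786.8 mm2
phi*Pn = 0.65 * 0.80 * (0.85 * 40 * (278100 - 7786.8) + 420 * 7786.8) / 1000
= 6479.77 kN

6479.77


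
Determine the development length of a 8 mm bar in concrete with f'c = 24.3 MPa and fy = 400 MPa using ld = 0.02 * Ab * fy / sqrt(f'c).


Ab = pi * 8^2 / 4 = 50.265 mm2
ld = 0.02 * 50.265 * 400 / sqrt(24.3)
= 81.6 mm

81.6


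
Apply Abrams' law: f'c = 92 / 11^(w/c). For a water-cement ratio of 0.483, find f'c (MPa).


f'c = 92 / 11^0.483
= 92 / 3.184
= 28.89 MPa

28.89


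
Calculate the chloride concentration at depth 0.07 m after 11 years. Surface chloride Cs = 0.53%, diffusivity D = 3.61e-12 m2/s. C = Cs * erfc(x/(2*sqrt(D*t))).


t_seconds = 11 * 365.25 * 24 * 3600 = 347133600.0 s
arg = 0.07 / (2 * sqrt(3.61e-12 * 347133600.0))
= 0.9887
erfc(0.9887) = 0.162
C = 0.53 * 0.162 = 0.0859%

0.0859


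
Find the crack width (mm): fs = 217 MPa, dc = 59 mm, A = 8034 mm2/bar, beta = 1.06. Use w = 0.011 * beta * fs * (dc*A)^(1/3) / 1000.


w = 0.011 * beta * fs * (dc * A)^(1/3) / 1000
= 0.011 * 1.06 * 217 * (59 * 8034)^(1/3) / 1000
= 0.197 mm

0.197


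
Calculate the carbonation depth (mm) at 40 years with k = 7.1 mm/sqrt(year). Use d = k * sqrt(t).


depth = k * sqrt(t)
= 7.1 * sqrt(40)
= 44.9 mm

44.9


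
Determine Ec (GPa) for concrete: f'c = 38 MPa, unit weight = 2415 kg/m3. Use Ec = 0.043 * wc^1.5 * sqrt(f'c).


Ec = 0.043 * 2415^1.5 * sqrt(38) / 1000
= 31.46 GPa

31.46


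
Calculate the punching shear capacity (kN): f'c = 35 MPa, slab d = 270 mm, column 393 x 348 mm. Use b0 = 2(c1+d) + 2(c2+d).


b0 = 2*(393 + 270) + 2*(348 + 270) = 2562 mm
Vc = 0.33 * sqrt(35) * 2562 * 270 / 1000
= 1350.49 kN

1350.49


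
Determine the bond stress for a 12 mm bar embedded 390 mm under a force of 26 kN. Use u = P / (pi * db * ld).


u = P / (pi * db * ld)
= 26 * 1000 / (pi * 12 * 390)
= 1.768 MPa

1.768


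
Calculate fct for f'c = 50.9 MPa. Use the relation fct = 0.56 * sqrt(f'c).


fct = 0.56 * sqrt(50.9)
= 0.56 * 7.134
= 3.995 MPa

3.995


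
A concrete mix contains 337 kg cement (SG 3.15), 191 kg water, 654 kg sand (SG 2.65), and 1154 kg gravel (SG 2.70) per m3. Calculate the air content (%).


Vol cement = 337 / (3.15 * 1000) = 0.106984 m3
Vol water = 191 / 1000 = 0.191 m3
Vol sand = 654 / (2.65 * 1000) = 0.246792 m3
Vol gravel = 1154 / (2.70 * 1000) = 0.427407 m3
Total solid + water volume = 0.972184 m3
Air = (1 - 0.972184) * 100 = 2.78%

2.78


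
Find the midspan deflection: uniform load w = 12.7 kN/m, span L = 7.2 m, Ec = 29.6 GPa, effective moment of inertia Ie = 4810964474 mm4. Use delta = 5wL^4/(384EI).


Convert: L = 7.2 m = 7200 mm, Ec = 29.6 GPa = 29600 MPa
delta = 5 * 12.7 * 7200^4 / (384 * 29600 * 4810964474)
= 3.12 mm

3.12


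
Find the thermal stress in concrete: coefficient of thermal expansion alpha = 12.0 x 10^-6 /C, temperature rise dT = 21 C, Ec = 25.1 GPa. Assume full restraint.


sigma = alpha * dT * Ec
= 12.0e-6 * 21 * 25.1 * 1000
= 6.325 MPa

6.325


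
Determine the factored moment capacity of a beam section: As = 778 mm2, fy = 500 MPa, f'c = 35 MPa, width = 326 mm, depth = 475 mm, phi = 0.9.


a = As * fy / (0.85 * f'c * b)
= 778 * 500 / (0.85 * 35 * 326)
= 40.1093 mm
Mn = As * fy * (d - a/2) / 10^6
= 176.9737 kN-m
phi*Mn = 0.9 * 176.9737 = 159.28 kN-m

159.28


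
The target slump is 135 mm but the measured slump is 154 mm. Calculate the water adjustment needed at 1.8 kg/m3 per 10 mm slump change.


Difference = 135 - 154 = -19 mm
Water adjustment = -19 * 1.8 / 10 = -3.4 kg/m3

-3.4


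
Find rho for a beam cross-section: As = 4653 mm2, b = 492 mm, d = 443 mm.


rho = As / (b * d)
= 4653 / (492 * 443)
= 0.0213

0.0213


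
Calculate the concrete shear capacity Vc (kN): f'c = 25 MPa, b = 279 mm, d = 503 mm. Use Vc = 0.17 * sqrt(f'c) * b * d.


Vc = 0.17 * sqrt(25) * 279 * 503 / 1000
= 119.29 kN

119.29


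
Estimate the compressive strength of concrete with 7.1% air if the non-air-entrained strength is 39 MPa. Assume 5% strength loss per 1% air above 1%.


Strength loss = (7.1 - 1) * 5 = 30.5%
f'c = 39 * (1 - 30.5/100)
= 27.11 MPa

27.11


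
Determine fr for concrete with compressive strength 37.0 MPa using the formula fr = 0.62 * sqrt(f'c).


fr = 0.62 * sqrt(37.0)
= 3.771 MPa

3.771


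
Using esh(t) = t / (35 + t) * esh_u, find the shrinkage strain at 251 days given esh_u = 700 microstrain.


esh(251) = 251 / (35 + 251) * 700
= 251 / 286 * 700
= 614.3 microstrain

614.3


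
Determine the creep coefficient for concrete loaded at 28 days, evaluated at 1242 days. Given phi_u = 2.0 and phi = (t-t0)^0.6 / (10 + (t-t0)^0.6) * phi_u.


dt = 1242 - 28 = 1214
phi = 1214^0.6 / (10 + 1214^0.6) * 2.0
= 1.753

1.753


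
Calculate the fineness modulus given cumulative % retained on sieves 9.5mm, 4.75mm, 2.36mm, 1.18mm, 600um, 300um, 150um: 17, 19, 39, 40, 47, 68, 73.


FM = sum(cumulative % retained) / 100
= 303 / 100
= 3.03

3.03


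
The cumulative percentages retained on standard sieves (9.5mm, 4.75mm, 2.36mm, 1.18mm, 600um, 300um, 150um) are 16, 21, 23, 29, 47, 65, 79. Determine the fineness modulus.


FM = sum(cumulative % retained) / 100
= 280 / 100
= 2.8

2.8


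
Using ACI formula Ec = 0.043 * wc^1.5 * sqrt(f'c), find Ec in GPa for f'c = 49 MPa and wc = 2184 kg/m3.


Ec = 0.043 * 2184^1.5 * sqrt(49) / 1000
= 30.72 GPa

30.72


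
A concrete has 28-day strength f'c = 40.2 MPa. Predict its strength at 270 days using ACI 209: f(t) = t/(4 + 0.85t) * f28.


f(270) = 270 / (4 + 0.85 * 270) * 40.2
= 270 / 233.5 * 40.2
= 46.48 MPa

46.48


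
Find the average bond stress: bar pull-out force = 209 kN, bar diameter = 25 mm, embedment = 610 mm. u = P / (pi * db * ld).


u = P / (pi * db * ld)
= 209 * 1000 / (pi * 25 * 610)
= 4.362 MPa

4.362


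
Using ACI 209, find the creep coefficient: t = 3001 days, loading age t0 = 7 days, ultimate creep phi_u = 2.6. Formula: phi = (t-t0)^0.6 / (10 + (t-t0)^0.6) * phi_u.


dt = 3001 - 7 = 2994
phi = 2994^0.6 / (10 + 2994^0.6) * 2.6
= 2.403

2.403


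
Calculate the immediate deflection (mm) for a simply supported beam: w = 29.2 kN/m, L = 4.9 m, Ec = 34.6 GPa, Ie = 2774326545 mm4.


Convert: L = 4.9 m = 4900 mm, Ec = 34.6 GPa = 34600 MPa
delta = 5 * 29.2 * 4900^4 / (384 * 34600 * 2774326545)
= 2.28 mm

2.28


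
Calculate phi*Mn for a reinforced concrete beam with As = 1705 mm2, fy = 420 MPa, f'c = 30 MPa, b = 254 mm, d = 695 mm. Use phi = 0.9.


a = As * fy / (0.85 * f'c * b)
= 1705 * 420 / (0.85 * 30 * 254)
= 110.5604 mm
Mn = As * fy * (d - a/2) / 10^6
= 458.1033 kN-m
phi*Mn = 0.9 * 458.1033 = 412.29 kN-m

412.29


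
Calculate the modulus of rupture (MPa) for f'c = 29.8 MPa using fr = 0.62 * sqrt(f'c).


fr = 0.62 * sqrt(29.8)
= 3.385 MPa

3.385


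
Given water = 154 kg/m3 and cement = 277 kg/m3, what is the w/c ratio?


w/c = water / cement
w/c = 154 / 277 = 0.556

0.556


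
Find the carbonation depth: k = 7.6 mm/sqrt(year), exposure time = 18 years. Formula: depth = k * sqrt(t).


depth = k * sqrt(t)
= 7.6 * sqrt(18)
= 32.24 mm

32.24


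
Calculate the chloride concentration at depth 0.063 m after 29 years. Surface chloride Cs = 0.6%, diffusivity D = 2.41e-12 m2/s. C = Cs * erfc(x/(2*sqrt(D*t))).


t_seconds = 29 * 365.25 * 24 * 3600 = 915170400.0 s
arg = 0.063 / (2 * sqrt(2.41e-12 * 915170400.0))
= 0.6707
erfc(0.6707) = 0.3428
C = 0.6 * 0.3428 = 0.2057%

0.2057


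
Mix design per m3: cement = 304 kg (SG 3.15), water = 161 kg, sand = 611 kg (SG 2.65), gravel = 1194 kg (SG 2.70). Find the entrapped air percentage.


Vol cement = 304 / (3.15 * 1000) = 0.096508 m3
Vol water = 161 / 1000 = 0.161 m3
Vol sand = 611 / (2.65 * 1000) = 0.230566 m3
Vol gravel = 1194 / (2.70 * 1000) = 0.442222 m3
Total solid + water volume = 0.930296 m3
Air = (1 - 0.930296) * 100 = 6.97%

6.97


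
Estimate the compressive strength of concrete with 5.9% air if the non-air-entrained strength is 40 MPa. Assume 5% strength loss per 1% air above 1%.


Strength loss = (5.9 - 1) * 5 = 24.5%
f'c = 40 * (1 - 24.5/100)
= 30.2 MPa

30.2


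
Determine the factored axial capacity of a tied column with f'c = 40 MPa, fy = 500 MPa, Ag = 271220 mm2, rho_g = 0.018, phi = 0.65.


Ast = rho * Ag = 0.018 * 271220 = 4881.96 mm2
phi*Pn = 0.65 * 0.80 * (0.85 * 40 * (271220 - 4881.96) + 500 * 4881.96) / 1000
= 5978.17 kN

5978.17


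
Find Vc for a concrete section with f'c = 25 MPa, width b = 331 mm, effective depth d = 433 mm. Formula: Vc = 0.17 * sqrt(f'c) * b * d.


Vc = 0.17 * sqrt(25) * 331 * 433 / 1000
= 121.82 kN

121.82


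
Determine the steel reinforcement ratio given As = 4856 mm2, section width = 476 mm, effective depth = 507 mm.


rho = As / (b * d)
= 4856 / (476 * 507)
= 0.0201

0.0201


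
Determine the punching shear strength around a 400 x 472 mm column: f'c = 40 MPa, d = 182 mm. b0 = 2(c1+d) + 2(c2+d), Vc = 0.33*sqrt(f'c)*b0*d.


b0 = 2*(400 + 182) + 2*(472 + 182) = 2472 mm
Vc = 0.33 * sqrt(40) * 2472 * 182 / 1000
= 939.0 kN

939.0


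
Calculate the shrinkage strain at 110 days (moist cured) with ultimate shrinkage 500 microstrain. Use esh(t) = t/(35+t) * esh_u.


esh(110) = 110 / (35 + 110) * 500
= 110 / 145 * 500
= 379.3 microstrain

379.3


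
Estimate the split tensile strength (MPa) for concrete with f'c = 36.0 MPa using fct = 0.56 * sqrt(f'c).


fct = 0.56 * sqrt(36.0)
= 0.56 * 6.0
= 3.36 MPa

3.36


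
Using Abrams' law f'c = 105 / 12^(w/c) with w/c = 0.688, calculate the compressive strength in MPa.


f'c = 105 / 12^0.688
= 105 / 5.527
= 19.0 MPa

19.0


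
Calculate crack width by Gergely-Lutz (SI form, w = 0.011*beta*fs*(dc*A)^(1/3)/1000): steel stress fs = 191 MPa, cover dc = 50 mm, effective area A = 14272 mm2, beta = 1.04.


w = 0.011 * beta * fs * (dc * A)^(1/3) / 1000
= 0.011 * 1.04 * 191 * (50 * 14272)^(1/3) / 1000
= 0.195 mm

0.195


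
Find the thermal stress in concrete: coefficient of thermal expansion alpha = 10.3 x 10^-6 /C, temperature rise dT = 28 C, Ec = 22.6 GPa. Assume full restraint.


sigma = alpha * dT * Ec
= 10.3e-6 * 28 * 22.6 * 1000
= 6.518 MPa

6.518


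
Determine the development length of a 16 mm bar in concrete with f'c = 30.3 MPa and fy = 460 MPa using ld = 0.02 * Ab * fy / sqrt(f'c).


Ab = pi * 16^2 / 4 = 201.062 mm2
ld = 0.02 * 201.062 * 460 / sqrt(30.3)
= 336.0 mm

336.0


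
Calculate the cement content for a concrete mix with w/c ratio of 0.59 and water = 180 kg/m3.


Cement = water / (w/c)
= 180 / 0.59
= 305.1 kg/m3

305.1


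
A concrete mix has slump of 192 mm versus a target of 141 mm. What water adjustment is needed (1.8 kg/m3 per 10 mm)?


Difference = 141 - 192 = -51 mm
Water adjustment = -51 * 1.8 / 10 = -9.2 kg/m3

-9.2


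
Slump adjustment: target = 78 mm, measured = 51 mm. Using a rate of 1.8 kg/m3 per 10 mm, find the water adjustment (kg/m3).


Difference = 78 - 51 = 27 mm
Water adjustment = 27 * 1.8 / 10 = 4.9 kg/m3

4.9


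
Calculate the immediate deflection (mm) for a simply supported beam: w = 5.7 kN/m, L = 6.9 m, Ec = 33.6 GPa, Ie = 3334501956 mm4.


Convert: L = 6.9 m = 6900 mm, Ec = 33.6 GPa = 33600 MPa
delta = 5 * 5.7 * 6900^4 / (384 * 33600 * 3334501956)
= 1.5 mm

1.5


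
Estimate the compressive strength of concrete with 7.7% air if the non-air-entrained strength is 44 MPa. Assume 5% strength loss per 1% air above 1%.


Strength loss = (7.7 - 1) * 5 = 33.5%
f'c = 44 * (1 - 33.5/100)
= 29.26 MPa

29.26


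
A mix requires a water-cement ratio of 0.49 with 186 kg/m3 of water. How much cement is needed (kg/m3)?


Cement = water / (w/c)
= 186 / 0.49
= 379.6 kg/m3

379.6


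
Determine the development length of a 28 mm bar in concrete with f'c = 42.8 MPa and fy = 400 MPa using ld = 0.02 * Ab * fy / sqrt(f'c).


Ab = pi * 28^2 / 4 = 615.752 mm2
ld = 0.02 * 615.752 * 400 / sqrt(42.8)
= 753.0 mm

753.0


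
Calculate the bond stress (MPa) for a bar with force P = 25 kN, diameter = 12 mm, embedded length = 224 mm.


u = P / (pi * db * ld)
= 25 * 1000 / (pi * 12 * 224)
= 2.96 MPa

2.96


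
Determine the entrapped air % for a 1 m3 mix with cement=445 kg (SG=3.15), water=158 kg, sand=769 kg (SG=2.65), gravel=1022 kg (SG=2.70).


Vol cement = 445 / (3.15 * 1000) = 0.14127 m3
Vol water = 158 / 1000 = 0.158 m3
Vol sand = 769 / (2.65 * 1000) = 0.290189 m3
Vol gravel = 1022 / (2.70 * 1000) = 0.378519 m3
Total solid + water volume = 0.967977 m3
Air = (1 - 0.967977) * 100 = 3.2%

3.2


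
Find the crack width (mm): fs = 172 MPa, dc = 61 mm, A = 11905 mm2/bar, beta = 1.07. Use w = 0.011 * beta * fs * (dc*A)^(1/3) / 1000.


w = 0.011 * beta * fs * (dc * A)^(1/3) / 1000
= 0.011 * 1.07 * 172 * (61 * 11905)^(1/3) / 1000
= 0.182 mm

0.182


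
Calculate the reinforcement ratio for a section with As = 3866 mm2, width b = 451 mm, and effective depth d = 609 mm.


rho = As / (b * d)
= 3866 / (451 * 609)
= 0.0141

0.0141


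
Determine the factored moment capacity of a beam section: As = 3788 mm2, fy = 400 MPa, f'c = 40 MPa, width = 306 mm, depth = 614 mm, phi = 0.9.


a = As * fy / (0.85 * f'c * b)
= 3788 * 400 / (0.85 * 40 * 306)
= 145.6363 mm
Mn = As * fy * (d - a/2) / 10^6
= 819.9987 kN-m
phi*Mn = 0.9 * 819.9987 = 738.0 kN-m

738.0


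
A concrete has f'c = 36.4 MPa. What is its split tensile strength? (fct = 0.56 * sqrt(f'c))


fct = 0.56 * sqrt(36.4)
= 0.56 * 6.033
= 3.379 MPa

3.379


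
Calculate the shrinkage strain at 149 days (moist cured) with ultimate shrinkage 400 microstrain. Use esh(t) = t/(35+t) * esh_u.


esh(149) = 149 / (35 + 149) * 400
= 149 / 184 * 400
= 323.9 microstrain

323.9


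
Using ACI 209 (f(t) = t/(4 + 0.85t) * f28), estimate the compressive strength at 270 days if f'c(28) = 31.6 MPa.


f(270) = 270 / (4 + 0.85 * 270) * 31.6
= 270 / 233.5 * 31.6
= 36.54 MPa

36.54


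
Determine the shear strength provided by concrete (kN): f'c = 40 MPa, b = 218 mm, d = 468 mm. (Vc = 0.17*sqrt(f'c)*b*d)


Vc = 0.17 * sqrt(40) * 218 * 468 / 1000
= 109.69 kN

109.69


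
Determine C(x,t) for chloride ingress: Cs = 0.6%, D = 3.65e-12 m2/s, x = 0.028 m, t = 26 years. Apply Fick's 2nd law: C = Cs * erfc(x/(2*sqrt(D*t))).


t_seconds = 26 * 365.25 * 24 * 3600 = 820497600.0 s
arg = 0.028 / (2 * sqrt(3.65e-12 * 820497600.0))
= 0.2558
erfc(0.2558) = 0.7175
C = 0.6 * 0.7175 = 0.4305%

0.4305


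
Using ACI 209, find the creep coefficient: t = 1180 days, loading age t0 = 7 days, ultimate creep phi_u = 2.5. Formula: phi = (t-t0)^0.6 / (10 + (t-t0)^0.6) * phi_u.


dt = 1180 - 7 = 1173
phi = 1173^0.6 / (10 + 1173^0.6) * 2.5
= 2.185

2.185


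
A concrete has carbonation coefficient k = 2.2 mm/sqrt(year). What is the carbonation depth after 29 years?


depth = k * sqrt(t)
= 2.2 * sqrt(29)
= 11.85 mm

11.85


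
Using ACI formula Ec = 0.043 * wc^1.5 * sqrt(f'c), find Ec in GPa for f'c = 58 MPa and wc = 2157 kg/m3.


Ec = 0.043 * 2157^1.5 * sqrt(58) / 1000
= 32.81 GPa

32.81


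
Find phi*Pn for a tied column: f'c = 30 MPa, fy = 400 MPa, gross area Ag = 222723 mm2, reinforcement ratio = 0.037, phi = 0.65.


Ast = rho * Ag = 0.037 * 222723 = 8240.751 mm2
phi*Pn = 0.65 * 0.80 * (0.85 * 30 * (222723 - 8240.751) + 400 * 8240.751) / 1000
= 4558.11 kN

4558.11


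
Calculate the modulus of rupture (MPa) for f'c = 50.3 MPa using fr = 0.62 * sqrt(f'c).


fr = 0.62 * sqrt(50.3)
= 4.397 MPa

4.397


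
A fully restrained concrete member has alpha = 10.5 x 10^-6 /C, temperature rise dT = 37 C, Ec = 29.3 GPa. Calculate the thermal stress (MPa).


sigma = alpha * dT * Ec
= 10.5e-6 * 37 * 29.3 * 1000
= 11.383 MPa

11.383


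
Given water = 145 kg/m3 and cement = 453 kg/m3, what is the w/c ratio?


w/c = water / cement
w/c = 145 / 453 = 0.32

0.32


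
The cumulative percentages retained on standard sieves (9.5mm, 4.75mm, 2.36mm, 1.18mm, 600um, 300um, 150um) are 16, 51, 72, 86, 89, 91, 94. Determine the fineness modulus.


FM = sum(cumulative % retained) / 100
= 499 / 100
= 4.99

4.99


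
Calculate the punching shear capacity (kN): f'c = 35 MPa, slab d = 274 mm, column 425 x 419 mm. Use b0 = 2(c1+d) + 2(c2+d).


b0 = 2*(425 + 274) + 2*(419 + 274) = 2784 mm
Vc = 0.33 * sqrt(35) * 2784 * 274 / 1000
= 1489.25 kN

1489.25


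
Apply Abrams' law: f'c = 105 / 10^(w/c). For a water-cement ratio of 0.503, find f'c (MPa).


f'c = 105 / 10^0.503
= 105 / 3.184
= 32.98 MPa

32.98


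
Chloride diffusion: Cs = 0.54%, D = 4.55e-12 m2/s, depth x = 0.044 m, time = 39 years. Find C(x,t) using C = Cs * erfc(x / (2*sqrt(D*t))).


t_seconds = 39 * 365.25 * 24 * 3600 = 1230746400.0 s
arg = 0.044 / (2 * sqrt(4.55e-12 * 1230746400.0))
= 0.294
erfc(0.294) = 0.6776
C = 0.54 * 0.6776 = 0.3659%

0.3659


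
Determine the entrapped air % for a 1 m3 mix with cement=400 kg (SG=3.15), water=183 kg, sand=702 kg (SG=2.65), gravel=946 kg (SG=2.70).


Vol cement = 400 / (3.15 * 1000) = 0.126984 m3
Vol water = 183 / 1000 = 0.183 m3
Vol sand = 702 / (2.65 * 1000) = 0.264906 m3
Vol gravel = 946 / (2.70 * 1000) = 0.35037 m3
Total solid + water volume = 0.92526 m3
Air = (1 - 0.92526) * 100 = 7.47%

7.47


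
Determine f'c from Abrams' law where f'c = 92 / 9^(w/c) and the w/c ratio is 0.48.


f'c = 92 / 9^0.48
= 92 / 2.871
= 32.04 MPa

32.04


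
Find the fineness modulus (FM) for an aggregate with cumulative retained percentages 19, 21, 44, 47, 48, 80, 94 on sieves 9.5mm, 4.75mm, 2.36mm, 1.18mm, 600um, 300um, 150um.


FM = sum(cumulative % retained) / 100
= 353 / 100
= 3.53

3.53


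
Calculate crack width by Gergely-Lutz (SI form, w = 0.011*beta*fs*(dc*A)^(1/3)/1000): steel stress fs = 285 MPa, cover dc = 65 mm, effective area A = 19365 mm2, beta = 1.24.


w = 0.011 * beta * fs * (dc * A)^(1/3) / 1000
= 0.011 * 1.24 * 285 * (65 * 19365)^(1/3) / 1000
= 0.42 mm

0.42


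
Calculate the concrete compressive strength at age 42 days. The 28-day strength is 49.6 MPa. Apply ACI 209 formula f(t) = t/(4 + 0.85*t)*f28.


f(42) = 42 / (4 + 0.85 * 42) * 49.6
= 42 / 39.7 * 49.6
= 52.47 MPa

52.47


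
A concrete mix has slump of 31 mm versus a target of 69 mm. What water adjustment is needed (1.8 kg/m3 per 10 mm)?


Difference = 69 - 31 = 38 mm
Water adjustment = 38 * 1.8 / 10 = 6.8 kg/m3

6.8


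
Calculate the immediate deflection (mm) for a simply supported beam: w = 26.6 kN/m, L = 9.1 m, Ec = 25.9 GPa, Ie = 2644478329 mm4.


Convert: L = 9.1 m = 9100 mm, Ec = 25.9 GPa = 25900 MPa
delta = 5 * 26.6 * 9100^4 / (384 * 25900 * 2644478329)
= 34.68 mm

34.68


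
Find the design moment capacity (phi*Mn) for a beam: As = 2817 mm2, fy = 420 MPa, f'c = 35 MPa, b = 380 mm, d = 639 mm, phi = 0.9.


a = As * fy / (0.85 * f'c * b)
= 2817 * 420 / (0.85 * 35 * 380)
= 104.6563 mm
Mn = As * fy * (d - a/2) / 10^6
= 694.1149 kN-m
phi*Mn = 0.9 * 694.1149 = 624.7 kN-m

624.7


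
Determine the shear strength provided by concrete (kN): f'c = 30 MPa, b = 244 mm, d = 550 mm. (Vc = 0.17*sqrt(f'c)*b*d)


Vc = 0.17 * sqrt(30) * 244 * 550 / 1000
= 124.96 kN

124.96


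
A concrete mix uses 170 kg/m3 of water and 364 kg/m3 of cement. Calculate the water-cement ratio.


w/c = water / cement
w/c = 170 / 364 = 0.467

0.467


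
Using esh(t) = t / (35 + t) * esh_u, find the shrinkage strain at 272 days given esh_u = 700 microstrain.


esh(272) = 272 / (35 + 272) * 700
= 272 / 307 * 700
= 620.2 microstrain

620.2


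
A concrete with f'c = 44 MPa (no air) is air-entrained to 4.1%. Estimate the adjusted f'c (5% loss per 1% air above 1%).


Strength loss = (4.1 - 1) * 5 = 15.5%
f'c = 44 * (1 - 15.5/100)
= 37.18 MPa

37.18


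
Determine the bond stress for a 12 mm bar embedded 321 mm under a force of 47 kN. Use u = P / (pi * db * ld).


u = P / (pi * db * ld)
= 47 * 1000 / (pi * 12 * 321)
= 3.884 MPa

3.884


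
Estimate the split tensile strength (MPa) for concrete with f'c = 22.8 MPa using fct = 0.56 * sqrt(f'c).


fct = 0.56 * sqrt(22.8)
= 0.56 * 4.775
= 2.674 MPa

2.674


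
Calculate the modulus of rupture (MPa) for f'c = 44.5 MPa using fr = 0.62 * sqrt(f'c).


fr = 0.62 * sqrt(44.5)
= 4.136 MPa

4.136


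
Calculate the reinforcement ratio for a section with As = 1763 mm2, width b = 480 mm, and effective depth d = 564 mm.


rho = As / (b * d)
= 1763 / (480 * 564)
= 0.0065

0.0065


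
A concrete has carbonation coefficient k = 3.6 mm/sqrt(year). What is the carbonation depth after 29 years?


depth = k * sqrt(t)
= 3.6 * sqrt(29)
= 19.39 mm

19.39


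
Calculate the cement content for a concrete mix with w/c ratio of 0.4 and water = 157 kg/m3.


Cement = water / (w/c)
= 157 / 0.4
= 392.5 kg/m3

392.5


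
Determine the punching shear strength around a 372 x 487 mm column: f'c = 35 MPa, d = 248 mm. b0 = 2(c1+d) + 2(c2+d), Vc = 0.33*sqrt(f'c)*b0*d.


b0 = 2*(372 + 248) + 2*(487 + 248) = 2710 mm
Vc = 0.33 * sqrt(35) * 2710 * 248 / 1000
= 1312.11 kN

1312.11


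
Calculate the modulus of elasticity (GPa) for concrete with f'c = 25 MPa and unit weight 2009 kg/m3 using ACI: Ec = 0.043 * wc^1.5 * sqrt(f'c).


Ec = 0.043 * 2009^1.5 * sqrt(25) / 1000
= 19.36 GPa

19.36


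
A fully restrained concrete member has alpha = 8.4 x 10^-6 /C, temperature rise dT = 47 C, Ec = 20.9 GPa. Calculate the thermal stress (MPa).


sigma = alpha * dT * Ec
= 8.4e-6 * 47 * 20.9 * 1000
= 8.251 MPa

8.251


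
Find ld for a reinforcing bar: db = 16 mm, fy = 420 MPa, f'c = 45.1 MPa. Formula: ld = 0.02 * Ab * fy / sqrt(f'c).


Ab = pi * 16^2 / 4 = 201.062 mm2
ld = 0.02 * 201.062 * 420 / sqrt(45.1)
= 251.5 mm

251.5


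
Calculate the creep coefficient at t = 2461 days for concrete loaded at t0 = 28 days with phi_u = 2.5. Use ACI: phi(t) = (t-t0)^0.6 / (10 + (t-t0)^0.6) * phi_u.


dt = 2461 - 28 = 2433
phi = 2433^0.6 / (10 + 2433^0.6) * 2.5
= 2.287

2.287


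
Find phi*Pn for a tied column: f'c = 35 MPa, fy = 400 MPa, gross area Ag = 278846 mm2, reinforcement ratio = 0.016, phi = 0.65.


Ast = rho * Ag = 0.016 * 278846 = 4461.536 mm2
phi*Pn = 0.65 * 0.80 * (0.85 * 35 * (278846 - 4461.536) + 400 * 4461.536) / 1000
= 5172.73 kN

5172.73


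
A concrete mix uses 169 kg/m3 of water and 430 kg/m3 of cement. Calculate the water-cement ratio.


w/c = water / cement
w/c = 169 / 430 = 0.393

0.393


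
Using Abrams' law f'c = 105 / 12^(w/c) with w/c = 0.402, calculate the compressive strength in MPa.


f'c = 105 / 12^0.402
= 105 / 2.715
= 38.67 MPa

38.67


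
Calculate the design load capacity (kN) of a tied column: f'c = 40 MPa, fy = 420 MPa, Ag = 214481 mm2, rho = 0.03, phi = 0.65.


Ast = rho * Ag = 0.03 * 214481 = 6434.43 mm2
phi*Pn = 0.65 * 0.80 * (0.85 * 40 * (214481 - 6434.43) + 420 * 6434.43) / 1000
= 5083.54 kN

5083.54


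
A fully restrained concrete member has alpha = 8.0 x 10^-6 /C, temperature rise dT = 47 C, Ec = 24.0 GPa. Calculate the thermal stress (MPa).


sigma = alpha * dT * Ec
= 8.0e-6 * 47 * 24.0 * 1000
= 9.024 MPa

9.024


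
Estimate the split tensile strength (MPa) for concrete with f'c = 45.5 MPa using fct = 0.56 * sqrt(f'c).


fct = 0.56 * sqrt(45.5)
= 0.56 * 6.745
= 3.777 MPa

3.777


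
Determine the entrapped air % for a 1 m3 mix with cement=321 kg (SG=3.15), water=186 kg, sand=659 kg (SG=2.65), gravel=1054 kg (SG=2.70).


Vol cement = 321 / (3.15 * 1000) = 0.101905 m3
Vol water = 186 / 1000 = 0.186 m3
Vol sand = 659 / (2.65 * 1000) = 0.248679 m3
Vol gravel = 1054 / (2.70 * 1000) = 0.39037 m3
Total solid + water volume = 0.926954 m3
Air = (1 - 0.926954) * 100 = 7.3%

7.3


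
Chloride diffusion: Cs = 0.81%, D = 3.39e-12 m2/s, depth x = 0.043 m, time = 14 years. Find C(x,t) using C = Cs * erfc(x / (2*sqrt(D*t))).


t_seconds = 14 * 365.25 * 24 * 3600 = 441806400.0 s
arg = 0.043 / (2 * sqrt(3.39e-12 * 441806400.0))
= 0.5555
erfc(0.5555) = 0.4321
C = 0.81 * 0.4321 = 0.35%

0.35


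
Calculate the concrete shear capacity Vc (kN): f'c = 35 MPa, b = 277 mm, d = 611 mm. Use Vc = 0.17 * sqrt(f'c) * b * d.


Vc = 0.17 * sqrt(35) * 277 * 611 / 1000
= 170.22 kN

170.22


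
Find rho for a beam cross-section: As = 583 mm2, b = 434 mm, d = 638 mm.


rho = As / (b * d)
= 583 / (434 * 638)
= 0.0021

0.0021


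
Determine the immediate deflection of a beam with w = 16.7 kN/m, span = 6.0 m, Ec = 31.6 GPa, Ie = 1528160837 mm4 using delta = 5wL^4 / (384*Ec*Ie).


Convert: L = 6.0 m = 6000 mm, Ec = 31.6 GPa = 31600 MPa
delta = 5 * 16.7 * 6000^4 / (384 * 31600 * 1528160837)
= 5.84 mm

5.84


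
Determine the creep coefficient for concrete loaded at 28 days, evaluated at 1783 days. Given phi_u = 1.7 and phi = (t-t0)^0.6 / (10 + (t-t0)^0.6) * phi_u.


dt = 1783 - 28 = 1755
phi = 1755^0.6 / (10 + 1755^0.6) * 1.7
= 1.527

1.527


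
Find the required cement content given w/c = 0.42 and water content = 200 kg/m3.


Cement = water / (w/c)
= 200 / 0.42
= 476.2 kg/m3

476.2


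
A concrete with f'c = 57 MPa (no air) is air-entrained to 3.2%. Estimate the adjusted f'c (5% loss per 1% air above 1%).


Strength loss = (3.2 - 1) * 5 = 11.0%
f'c = 57 * (1 - 11.0/100)
= 50.73 MPa

50.73


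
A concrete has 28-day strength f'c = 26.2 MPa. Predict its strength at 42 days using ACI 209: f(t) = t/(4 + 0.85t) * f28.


f(42) = 42 / (4 + 0.85 * 42) * 26.2
= 42 / 39.7 * 26.2
= 27.72 MPa

27.72


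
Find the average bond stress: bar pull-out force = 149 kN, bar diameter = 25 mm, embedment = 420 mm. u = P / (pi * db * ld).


u = P / (pi * db * ld)
= 149 * 1000 / (pi * 25 * 420)
= 4.517 MPa

4.517


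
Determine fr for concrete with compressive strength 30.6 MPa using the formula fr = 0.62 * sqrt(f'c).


fr = 0.62 * sqrt(30.6)
= 3.43 MPa

3.43


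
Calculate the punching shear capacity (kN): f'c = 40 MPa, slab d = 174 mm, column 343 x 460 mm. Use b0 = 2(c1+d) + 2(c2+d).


b0 = 2*(343 + 174) + 2*(460 + 174) = 2302 mm
Vc = 0.33 * sqrt(40) * 2302 * 174 / 1000
= 835.99 kN

835.99


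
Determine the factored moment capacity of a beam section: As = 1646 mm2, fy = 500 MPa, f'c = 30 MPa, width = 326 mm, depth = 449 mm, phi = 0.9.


a = As * fy / (0.85 * f'c * b)
= 1646 * 500 / (0.85 * 30 * 326)
= 99.0016 mm
Mn = As * fy * (d - a/2) / 10^6
= 328.7879 kN-m
phi*Mn = 0.9 * 328.7879 = 295.91 kN-m

295.91


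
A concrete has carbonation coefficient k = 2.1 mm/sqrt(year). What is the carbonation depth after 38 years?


depth = k * sqrt(t)
= 2.1 * sqrt(38)
= 12.95 mm

12.95


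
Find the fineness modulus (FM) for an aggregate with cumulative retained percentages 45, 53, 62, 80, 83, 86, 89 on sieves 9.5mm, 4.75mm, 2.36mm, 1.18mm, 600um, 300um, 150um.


FM = sum(cumulative % retained) / 100
= 498 / 100
= 4.98

4.98
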